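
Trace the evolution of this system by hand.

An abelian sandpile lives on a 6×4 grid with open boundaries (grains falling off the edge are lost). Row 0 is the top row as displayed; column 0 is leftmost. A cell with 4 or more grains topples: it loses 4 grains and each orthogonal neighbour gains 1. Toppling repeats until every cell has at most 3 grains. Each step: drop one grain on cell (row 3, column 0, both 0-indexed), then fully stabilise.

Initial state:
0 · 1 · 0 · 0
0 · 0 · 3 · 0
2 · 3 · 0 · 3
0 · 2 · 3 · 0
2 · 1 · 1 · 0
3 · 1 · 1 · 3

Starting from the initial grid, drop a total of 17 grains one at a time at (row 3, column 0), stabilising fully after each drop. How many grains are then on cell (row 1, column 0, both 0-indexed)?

2

gen 0: 0 · 1 · 0 · 0
0 · 0 · 3 · 0
2 · 3 · 0 · 3
0 · 2 · 3 · 0
2 · 1 · 1 · 0
3 · 1 · 1 · 3
gen 1: 0 · 1 · 0 · 0
0 · 0 · 3 · 0
2 · 3 · 0 · 3
1 · 2 · 3 · 0
2 · 1 · 1 · 0
3 · 1 · 1 · 3
gen 2: 0 · 1 · 0 · 0
0 · 0 · 3 · 0
2 · 3 · 0 · 3
2 · 2 · 3 · 0
2 · 1 · 1 · 0
3 · 1 · 1 · 3
gen 3: 0 · 1 · 0 · 0
0 · 0 · 3 · 0
2 · 3 · 0 · 3
3 · 2 · 3 · 0
2 · 1 · 1 · 0
3 · 1 · 1 · 3
gen 4: 0 · 1 · 0 · 0
0 · 0 · 3 · 0
3 · 3 · 0 · 3
0 · 3 · 3 · 0
3 · 1 · 1 · 0
3 · 1 · 1 · 3
gen 5: 0 · 1 · 0 · 0
0 · 0 · 3 · 0
3 · 3 · 0 · 3
1 · 3 · 3 · 0
3 · 1 · 1 · 0
3 · 1 · 1 · 3
gen 6: 0 · 1 · 0 · 0
0 · 0 · 3 · 0
3 · 3 · 0 · 3
2 · 3 · 3 · 0
3 · 1 · 1 · 0
3 · 1 · 1 · 3
gen 7: 0 · 1 · 0 · 0
0 · 0 · 3 · 0
3 · 3 · 0 · 3
3 · 3 · 3 · 0
3 · 1 · 1 · 0
3 · 1 · 1 · 3
gen 8: 0 · 1 · 0 · 0
1 · 1 · 3 · 0
1 · 1 · 2 · 3
3 · 2 · 0 · 1
1 · 3 · 2 · 0
0 · 2 · 1 · 3
gen 9: 0 · 1 · 0 · 0
1 · 1 · 3 · 0
2 · 1 · 2 · 3
0 · 3 · 0 · 1
2 · 3 · 2 · 0
0 · 2 · 1 · 3
gen 10: 0 · 1 · 0 · 0
1 · 1 · 3 · 0
2 · 1 · 2 · 3
1 · 3 · 0 · 1
2 · 3 · 2 · 0
0 · 2 · 1 · 3
gen 11: 0 · 1 · 0 · 0
1 · 1 · 3 · 0
2 · 1 · 2 · 3
2 · 3 · 0 · 1
2 · 3 · 2 · 0
0 · 2 · 1 · 3
gen 12: 0 · 1 · 0 · 0
1 · 1 · 3 · 0
2 · 1 · 2 · 3
3 · 3 · 0 · 1
2 · 3 · 2 · 0
0 · 2 · 1 · 3
gen 13: 0 · 1 · 0 · 0
1 · 1 · 3 · 0
3 · 2 · 2 · 3
2 · 1 · 1 · 1
0 · 1 · 3 · 0
1 · 3 · 1 · 3
gen 14: 0 · 1 · 0 · 0
1 · 1 · 3 · 0
3 · 2 · 2 · 3
3 · 1 · 1 · 1
0 · 1 · 3 · 0
1 · 3 · 1 · 3
gen 15: 0 · 1 · 0 · 0
2 · 1 · 3 · 0
0 · 3 · 2 · 3
1 · 2 · 1 · 1
1 · 1 · 3 · 0
1 · 3 · 1 · 3
gen 16: 0 · 1 · 0 · 0
2 · 1 · 3 · 0
0 · 3 · 2 · 3
2 · 2 · 1 · 1
1 · 1 · 3 · 0
1 · 3 · 1 · 3
gen 17: 0 · 1 · 0 · 0
2 · 1 · 3 · 0
0 · 3 · 2 · 3
3 · 2 · 1 · 1
1 · 1 · 3 · 0
1 · 3 · 1 · 3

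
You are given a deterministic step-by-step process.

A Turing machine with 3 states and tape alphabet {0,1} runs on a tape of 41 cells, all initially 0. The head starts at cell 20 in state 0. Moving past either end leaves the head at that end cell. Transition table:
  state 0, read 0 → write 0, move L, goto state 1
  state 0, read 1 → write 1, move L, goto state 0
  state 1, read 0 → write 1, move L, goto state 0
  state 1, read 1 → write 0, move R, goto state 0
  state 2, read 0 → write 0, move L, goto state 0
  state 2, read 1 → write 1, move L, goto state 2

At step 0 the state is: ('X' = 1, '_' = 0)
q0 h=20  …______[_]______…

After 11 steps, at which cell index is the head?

9

gen 0: q0 h=20  …______[_]______…
gen 1: q1 h=19  …______[_]______…
gen 2: q0 h=18  …______[_]X_____…
gen 3: q1 h=17  …______[_]_X____…
gen 4: q0 h=16  …______[_]X_X___…
gen 5: q1 h=15  …______[_]_X_X__…
gen 6: q0 h=14  …______[_]X_X_X_…
gen 7: q1 h=13  …______[_]_X_X_X…
gen 8: q0 h=12  …______[_]X_X_X_…
gen 9: q1 h=11  …______[_]_X_X_X…
gen 10: q0 h=10  …______[_]X_X_X_…
gen 11: q1 h= 9  …______[_]_X_X_X…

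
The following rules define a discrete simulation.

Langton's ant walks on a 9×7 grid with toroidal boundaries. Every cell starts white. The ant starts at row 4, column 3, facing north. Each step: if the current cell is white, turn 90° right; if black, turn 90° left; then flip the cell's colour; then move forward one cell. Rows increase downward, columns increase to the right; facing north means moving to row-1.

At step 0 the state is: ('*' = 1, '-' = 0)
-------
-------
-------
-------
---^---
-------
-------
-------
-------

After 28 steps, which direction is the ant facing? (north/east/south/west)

north

0) -------
-------
-------
-------
---^---
-------
-------
-------
-------
1) -------
-------
-------
-------
---*>--
-------
-------
-------
-------
2) -------
-------
-------
-------
---**--
----v--
-------
-------
-------
3) -------
-------
-------
-------
---**--
---<*--
-------
-------
-------
4) -------
-------
-------
-------
---^*--
---**--
-------
-------
-------
5) -------
-------
-------
-------
--<-*--
---**--
-------
-------
-------
6) -------
-------
-------
--^----
--*-*--
---**--
-------
-------
-------
7) -------
-------
-------
--*>---
--*-*--
---**--
-------
-------
-------
8) -------
-------
-------
--**---
--*v*--
---**--
-------
-------
-------
9) -------
-------
-------
--**---
--<**--
---**--
-------
-------
-------
10) -------
-------
-------
--**---
---**--
--v**--
-------
-------
-------
11) -------
-------
-------
--**---
---**--
-<***--
-------
-------
-------
12) -------
-------
-------
--**---
-^-**--
-****--
-------
-------
-------
13) -------
-------
-------
--**---
-*>**--
-****--
-------
-------
-------
14) -------
-------
-------
--**---
-****--
-*v**--
-------
-------
-------
15) -------
-------
-------
--**---
-****--
-*->*--
-------
-------
-------
16) -------
-------
-------
--**---
-**^*--
-*--*--
-------
-------
-------
17) -------
-------
-------
--**---
-*<-*--
-*--*--
-------
-------
-------
18) -------
-------
-------
--**---
-*--*--
-*v-*--
-------
-------
-------
19) -------
-------
-------
--**---
-*--*--
-<*-*--
-------
-------
-------
20) -------
-------
-------
--**---
-*--*--
--*-*--
-v-----
-------
-------
21) -------
-------
-------
--**---
-*--*--
--*-*--
<*-----
-------
-------
22) -------
-------
-------
--**---
-*--*--
^-*-*--
**-----
-------
-------
23) -------
-------
-------
--**---
-*--*--
*>*-*--
**-----
-------
-------
24) -------
-------
-------
--**---
-*--*--
***-*--
*v-----
-------
-------
25) -------
-------
-------
--**---
-*--*--
***-*--
*->----
-------
-------
26) -------
-------
-------
--**---
-*--*--
***-*--
*-*----
--v----
-------
27) -------
-------
-------
--**---
-*--*--
***-*--
*-*----
-<*----
-------
28) -------
-------
-------
--**---
-*--*--
***-*--
*^*----
-**----
-------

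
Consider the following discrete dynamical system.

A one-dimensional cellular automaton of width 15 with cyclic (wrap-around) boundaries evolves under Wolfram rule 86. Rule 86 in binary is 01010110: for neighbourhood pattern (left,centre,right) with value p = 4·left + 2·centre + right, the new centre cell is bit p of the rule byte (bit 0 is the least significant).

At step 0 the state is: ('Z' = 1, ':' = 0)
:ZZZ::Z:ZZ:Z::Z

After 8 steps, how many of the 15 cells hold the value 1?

k=0  :ZZZ::Z:ZZ:Z::Z
k=1  :::ZZZZ::Z:ZZZZ
k=2  Z:Z:::ZZZZ::::Z
k=3  Z:ZZ:Z:::ZZ::Z:
k=4  Z::Z:ZZ:Z:ZZZZ:
k=5  ZZZZ::Z:Z::::Z:
k=6  :::ZZZZ:ZZ::ZZ:
k=7  ::Z:::Z::ZZZ:ZZ
k=8  ZZZZ:ZZZZ::Z::Z

10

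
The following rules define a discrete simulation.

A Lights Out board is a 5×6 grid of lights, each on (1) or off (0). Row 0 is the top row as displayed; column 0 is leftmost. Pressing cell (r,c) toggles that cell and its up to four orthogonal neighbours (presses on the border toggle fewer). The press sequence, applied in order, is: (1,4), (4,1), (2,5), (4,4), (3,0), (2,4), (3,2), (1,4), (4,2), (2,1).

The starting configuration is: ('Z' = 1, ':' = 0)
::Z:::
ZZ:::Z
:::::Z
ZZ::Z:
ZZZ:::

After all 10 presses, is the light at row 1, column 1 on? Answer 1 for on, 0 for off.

[0] ::Z:::
ZZ:::Z
:::::Z
ZZ::Z:
ZZZ:::
[1] ::Z:Z:
ZZ:ZZ:
::::ZZ
ZZ::Z:
ZZZ:::
[2] ::Z:Z:
ZZ:ZZ:
::::ZZ
Z:::Z:
::::::
[3] ::Z:Z:
ZZ:ZZZ
::::::
Z:::ZZ
::::::
[4] ::Z:Z:
ZZ:ZZZ
::::::
Z::::Z
:::ZZZ
[5] ::Z:Z:
ZZ:ZZZ
Z:::::
:Z:::Z
Z::ZZZ
[6] ::Z:Z:
ZZ:Z:Z
Z::ZZZ
:Z::ZZ
Z::ZZZ
[7] ::Z:Z:
ZZ:Z:Z
Z:ZZZZ
::ZZZZ
Z:ZZZZ
[8] ::Z:::
ZZ::Z:
Z:ZZ:Z
::ZZZZ
Z:ZZZZ
[9] ::Z:::
ZZ::Z:
Z:ZZ:Z
:::ZZZ
ZZ::ZZ
[10] ::Z:::
Z:::Z:
:Z:Z:Z
:Z:ZZZ
ZZ::ZZ

0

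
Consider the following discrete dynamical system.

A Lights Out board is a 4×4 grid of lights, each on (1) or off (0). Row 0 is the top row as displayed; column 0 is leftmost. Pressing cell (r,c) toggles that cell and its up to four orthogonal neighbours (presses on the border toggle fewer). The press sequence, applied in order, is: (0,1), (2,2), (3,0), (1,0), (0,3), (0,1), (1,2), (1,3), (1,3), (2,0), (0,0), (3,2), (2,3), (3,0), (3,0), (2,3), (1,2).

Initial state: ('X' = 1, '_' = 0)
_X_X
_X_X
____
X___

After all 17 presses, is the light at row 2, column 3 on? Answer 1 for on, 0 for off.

gen 0: _X_X
_X_X
____
X___
gen 1: X_XX
___X
____
X___
gen 2: X_XX
__XX
_XXX
X_X_
gen 3: X_XX
__XX
XXXX
_XX_
gen 4: __XX
XXXX
_XXX
_XX_
gen 5: ____
XXX_
_XXX
_XX_
gen 6: XXX_
X_X_
_XXX
_XX_
gen 7: XX__
XX_X
_X_X
_XX_
gen 8: XX_X
XXX_
_X__
_XX_
gen 9: XX__
XX_X
_X_X
_XX_
gen 10: XX__
_X_X
X__X
XXX_
gen 11: ____
XX_X
X__X
XXX_
gen 12: ____
XX_X
X_XX
X__X
gen 13: ____
XX__
X___
X___
gen 14: ____
XX__
____
_X__
gen 15: ____
XX__
X___
X___
gen 16: ____
XX_X
X_XX
X__X
gen 17: __X_
X_X_
X__X
X__X

1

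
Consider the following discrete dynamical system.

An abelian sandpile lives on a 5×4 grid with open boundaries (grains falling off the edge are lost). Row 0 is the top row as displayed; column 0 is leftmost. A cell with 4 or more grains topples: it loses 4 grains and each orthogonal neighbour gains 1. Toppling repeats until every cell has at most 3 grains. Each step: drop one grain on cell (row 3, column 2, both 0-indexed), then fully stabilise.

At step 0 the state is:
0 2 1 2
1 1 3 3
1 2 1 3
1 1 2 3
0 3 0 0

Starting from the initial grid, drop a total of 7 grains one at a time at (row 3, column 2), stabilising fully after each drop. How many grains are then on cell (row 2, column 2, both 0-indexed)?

1

t=0: 0 2 1 2
1 1 3 3
1 2 1 3
1 1 2 3
0 3 0 0
t=1: 0 2 1 2
1 1 3 3
1 2 1 3
1 1 3 3
0 3 0 0
t=2: 0 2 2 3
1 2 1 1
1 3 0 2
1 2 2 1
0 3 1 1
t=3: 0 2 2 3
1 2 1 1
1 3 0 2
1 2 3 1
0 3 1 1
t=4: 0 2 2 3
1 2 1 1
1 3 1 2
1 3 0 2
0 3 2 1
t=5: 0 2 2 3
1 2 1 1
1 3 1 2
1 3 1 2
0 3 2 1
t=6: 0 2 2 3
1 2 1 1
1 3 1 2
1 3 2 2
0 3 2 1
t=7: 0 2 2 3
1 2 1 1
1 3 1 2
1 3 3 2
0 3 2 1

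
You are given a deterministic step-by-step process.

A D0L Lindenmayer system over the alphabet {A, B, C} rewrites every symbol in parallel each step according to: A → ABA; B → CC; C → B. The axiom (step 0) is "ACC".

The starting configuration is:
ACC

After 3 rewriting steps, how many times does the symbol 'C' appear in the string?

0) ACC
1) ABABB
2) ABACCABACCCC
3) ABACCABABBABACCABABBBB

4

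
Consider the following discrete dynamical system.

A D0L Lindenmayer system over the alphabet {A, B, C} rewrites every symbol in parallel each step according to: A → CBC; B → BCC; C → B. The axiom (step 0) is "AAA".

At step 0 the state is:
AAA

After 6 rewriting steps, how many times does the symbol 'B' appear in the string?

step 0: AAA
step 1: CBCCBCCBC
step 2: BBCCBBBCCBBBCCB
step 3: BCCBCCBBBCCBCCBCCBBBCCBCCBCCBBBCC
step 4: BCCBBBCCBBBCCBCCBCCBBBCCBBBCCBBBCCBCCBCCBBBCCBBBCCBBBCCBCCBCCBB
step 5: BCCBBBCCBCCBCCBBBCCBCCBCCBBBCCBBBCCBBBCCBCCBCCBBBCCBCCBCCB…CCBBBCCBBBCCBCCBCCBBBCCBCCBCCBBBCCBCCBCCBBBCCBBBCCBBBCCBCC  (len 129)
step 6: BCCBBBCCBCCBCCBBBCCBBBCCBBBCCBCCBCCBBBCCBBBCCBBBCCBCCBCCBB…CCBCCBCCBBBCCBBBCCBBBCCBCCBCCBBBCCBCCBCCBBBCCBCCBCCBBBCCBB  (len 255)

129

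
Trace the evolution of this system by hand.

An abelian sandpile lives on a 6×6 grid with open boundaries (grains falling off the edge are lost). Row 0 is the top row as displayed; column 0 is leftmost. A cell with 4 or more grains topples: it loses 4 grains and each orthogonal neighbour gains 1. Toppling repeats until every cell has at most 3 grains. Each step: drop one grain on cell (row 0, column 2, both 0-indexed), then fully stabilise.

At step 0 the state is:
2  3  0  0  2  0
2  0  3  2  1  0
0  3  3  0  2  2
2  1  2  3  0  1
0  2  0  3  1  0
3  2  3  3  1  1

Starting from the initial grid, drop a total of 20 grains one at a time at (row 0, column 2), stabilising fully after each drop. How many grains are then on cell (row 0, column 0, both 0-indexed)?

k=0  2  3  0  0  2  0
2  0  3  2  1  0
0  3  3  0  2  2
2  1  2  3  0  1
0  2  0  3  1  0
3  2  3  3  1  1
k=1  2  3  1  0  2  0
2  0  3  2  1  0
0  3  3  0  2  2
2  1  2  3  0  1
0  2  0  3  1  0
3  2  3  3  1  1
k=2  2  3  2  0  2  0
2  0  3  2  1  0
0  3  3  0  2  2
2  1  2  3  0  1
0  2  0  3  1  0
3  2  3  3  1  1
k=3  2  3  3  0  2  0
2  0  3  2  1  0
0  3  3  0  2  2
2  1  2  3  0  1
0  2  0  3  1  0
3  2  3  3  1  1
k=4  3  0  2  1  2  0
2  3  1  3  1  0
1  0  1  1  2  2
2  2  3  3  0  1
0  2  0  3  1  0
3  2  3  3  1  1
k=5  3  0  3  1  2  0
2  3  1  3  1  0
1  0  1  1  2  2
2  2  3  3  0  1
0  2  0  3  1  0
3  2  3  3  1  1
k=6  3  1  0  2  2  0
2  3  2  3  1  0
1  0  1  1  2  2
2  2  3  3  0  1
0  2  0  3  1  0
3  2  3  3  1  1
k=7  3  1  1  2  2  0
2  3  2  3  1  0
1  0  1  1  2  2
2  2  3  3  0  1
0  2  0  3  1  0
3  2  3  3  1  1
k=8  3  1  2  2  2  0
2  3  2  3  1  0
1  0  1  1  2  2
2  2  3  3  0  1
0  2  0  3  1  0
3  2  3  3  1  1
k=9  3  1  3  2  2  0
2  3  2  3  1  0
1  0  1  1  2  2
2  2  3  3  0  1
0  2  0  3  1  0
3  2  3  3  1  1
k=10  3  2  0  3  2  0
2  3  3  3  1  0
1  0  1  1  2  2
2  2  3  3  0  1
0  2  0  3  1  0
3  2  3  3  1  1
k=11  3  2  1  3  2  0
2  3  3  3  1  0
1  0  1  1  2  2
2  2  3  3  0  1
0  2  0  3  1  0
3  2  3  3  1  1
k=12  3  2  2  3  2  0
2  3  3  3  1  0
1  0  1  1  2  2
2  2  3  3  0  1
0  2  0  3  1  0
3  2  3  3  1  1
k=13  3  2  3  3  2  0
2  3  3  3  1  0
1  0  1  1  2  2
2  2  3  3  0  1
0  2  0  3  1  0
3  2  3  3  1  1
k=14  1  1  3  1  3  0
0  2  2  1  2  0
2  1  2  2  2  2
2  2  3  3  0  1
0  2  0  3  1  0
3  2  3  3  1  1
k=15  1  2  0  2  3  0
0  2  3  1  2  0
2  1  2  2  2  2
2  2  3  3  0  1
0  2  0  3  1  0
3  2  3  3  1  1
k=16  1  2  1  2  3  0
0  2  3  1  2  0
2  1  2  2  2  2
2  2  3  3  0  1
0  2  0  3  1  0
3  2  3  3  1  1
k=17  1  2  2  2  3  0
0  2  3  1  2  0
2  1  2  2  2  2
2  2  3  3  0  1
0  2  0  3  1  0
3  2  3  3  1  1
k=18  1  2  3  2  3  0
0  2  3  1  2  0
2  1  2  2  2  2
2  2  3  3  0  1
0  2  0  3  1  0
3  2  3  3  1  1
k=19  1  3  1  3  3  0
0  3  0  2  2  0
2  1  3  2  2  2
2  2  3  3  0  1
0  2  0  3  1  0
3  2  3  3  1  1
k=20  1  3  2  3  3  0
0  3  0  2  2  0
2  1  3  2  2  2
2  2  3  3  0  1
0  2  0  3  1  0
3  2  3  3  1  1

1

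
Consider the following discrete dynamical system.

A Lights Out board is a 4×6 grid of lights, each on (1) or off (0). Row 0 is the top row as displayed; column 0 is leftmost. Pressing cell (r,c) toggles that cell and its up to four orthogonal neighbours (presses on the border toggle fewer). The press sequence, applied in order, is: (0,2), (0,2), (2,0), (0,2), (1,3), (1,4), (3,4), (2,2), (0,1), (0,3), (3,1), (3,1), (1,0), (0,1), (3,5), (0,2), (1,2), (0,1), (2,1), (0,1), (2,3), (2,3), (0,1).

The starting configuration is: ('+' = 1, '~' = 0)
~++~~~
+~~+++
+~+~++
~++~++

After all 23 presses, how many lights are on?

10

gen 0: ~++~~~
+~~+++
+~+~++
~++~++
gen 1: ~~~+~~
+~++++
+~+~++
~++~++
gen 2: ~++~~~
+~~+++
+~+~++
~++~++
gen 3: ~++~~~
~~~+++
~++~++
+++~++
gen 4: ~~~+~~
~~++++
~++~++
+++~++
gen 5: ~~~~~~
~~~~~+
~+++++
+++~++
gen 6: ~~~~+~
~~~++~
~+++~+
+++~++
gen 7: ~~~~+~
~~~++~
~+++++
++++~~
gen 8: ~~~~+~
~~+++~
~~~~++
++~+~~
gen 9: +++~+~
~++++~
~~~~++
++~+~~
gen 10: ++~+~~
~++~+~
~~~~++
++~+~~
gen 11: ++~+~~
~++~+~
~+~~++
~~++~~
gen 12: ++~+~~
~++~+~
~~~~++
++~+~~
gen 13: ~+~+~~
+~+~+~
+~~~++
++~+~~
gen 14: +~++~~
+++~+~
+~~~++
++~+~~
gen 15: +~++~~
+++~+~
+~~~+~
++~+++
gen 16: ++~~~~
++~~+~
+~~~+~
++~+++
gen 17: +++~~~
+~+++~
+~+~+~
++~+++
gen 18: ~~~~~~
+++++~
+~+~+~
++~+++
gen 19: ~~~~~~
+~+++~
~+~~+~
+~~+++
gen 20: +++~~~
+++++~
~+~~+~
+~~+++
gen 21: +++~~~
+++~+~
~+++~~
+~~~++
gen 22: +++~~~
+++++~
~+~~+~
+~~+++
gen 23: ~~~~~~
+~+++~
~+~~+~
+~~+++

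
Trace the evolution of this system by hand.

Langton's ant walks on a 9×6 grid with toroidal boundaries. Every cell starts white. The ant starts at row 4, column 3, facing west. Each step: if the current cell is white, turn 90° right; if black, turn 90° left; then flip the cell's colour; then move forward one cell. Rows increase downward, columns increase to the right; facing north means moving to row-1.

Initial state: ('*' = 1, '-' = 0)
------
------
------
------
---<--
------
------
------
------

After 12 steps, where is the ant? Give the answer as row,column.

k=0  ------
------
------
------
---<--
------
------
------
------
k=1  ------
------
------
---^--
---*--
------
------
------
------
k=2  ------
------
------
---*>-
---*--
------
------
------
------
k=3  ------
------
------
---**-
---*v-
------
------
------
------
k=4  ------
------
------
---**-
---<*-
------
------
------
------
k=5  ------
------
------
---**-
----*-
---v--
------
------
------
k=6  ------
------
------
---**-
----*-
--<*--
------
------
------
k=7  ------
------
------
---**-
--^-*-
--**--
------
------
------
k=8  ------
------
------
---**-
--*>*-
--**--
------
------
------
k=9  ------
------
------
---**-
--***-
--*v--
------
------
------
k=10  ------
------
------
---**-
--***-
--*->-
------
------
------
k=11  ------
------
------
---**-
--***-
--*-*-
----v-
------
------
k=12  ------
------
------
---**-
--***-
--*-*-
---<*-
------
------

6,3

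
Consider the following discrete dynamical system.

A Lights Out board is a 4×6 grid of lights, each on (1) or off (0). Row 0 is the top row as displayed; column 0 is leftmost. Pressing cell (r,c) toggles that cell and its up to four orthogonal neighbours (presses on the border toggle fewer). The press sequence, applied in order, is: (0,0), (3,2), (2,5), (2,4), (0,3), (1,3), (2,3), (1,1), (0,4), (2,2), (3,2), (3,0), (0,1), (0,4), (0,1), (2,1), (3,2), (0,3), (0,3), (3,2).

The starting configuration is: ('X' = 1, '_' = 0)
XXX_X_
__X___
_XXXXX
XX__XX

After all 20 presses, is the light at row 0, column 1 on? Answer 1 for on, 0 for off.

[0] XXX_X_
__X___
_XXXXX
XX__XX
[1] __X_X_
X_X___
_XXXXX
XX__XX
[2] __X_X_
X_X___
_X_XXX
X_XXXX
[3] __X_X_
X_X__X
_X_X__
X_XXX_
[4] __X_X_
X_X_XX
_X__XX
X_XX__
[5] ___X__
X_XXXX
_X__XX
X_XX__
[6] ______
X____X
_X_XXX
X_XX__
[7] ______
X__X_X
_XX__X
X_X___
[8] _X____
_XXX_X
__X__X
X_X___
[9] _X_XXX
_XXXXX
__X__X
X_X___
[10] _X_XXX
_X_XXX
_X_X_X
X_____
[11] _X_XXX
_X_XXX
_XXX_X
XXXX__
[12] _X_XXX
_X_XXX
XXXX_X
__XX__
[13] X_XXXX
___XXX
XXXX_X
__XX__
[14] X_X___
___X_X
XXXX_X
__XX__
[15] _X____
_X_X_X
XXXX_X
__XX__
[16] _X____
___X_X
___X_X
_XXX__
[17] _X____
___X_X
__XX_X
______
[18] _XXXX_
_____X
__XX_X
______
[19] _X____
___X_X
__XX_X
______
[20] _X____
___X_X
___X_X
_XXX__

1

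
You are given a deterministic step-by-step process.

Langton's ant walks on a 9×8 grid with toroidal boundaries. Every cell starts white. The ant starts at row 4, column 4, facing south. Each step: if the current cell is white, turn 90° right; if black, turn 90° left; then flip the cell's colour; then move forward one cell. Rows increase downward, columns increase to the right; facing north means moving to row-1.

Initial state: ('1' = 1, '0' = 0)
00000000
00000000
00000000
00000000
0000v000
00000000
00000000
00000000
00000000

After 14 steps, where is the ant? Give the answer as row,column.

[0] 00000000
00000000
00000000
00000000
0000v000
00000000
00000000
00000000
00000000
[1] 00000000
00000000
00000000
00000000
000<1000
00000000
00000000
00000000
00000000
[2] 00000000
00000000
00000000
000^0000
00011000
00000000
00000000
00000000
00000000
[3] 00000000
00000000
00000000
0001>000
00011000
00000000
00000000
00000000
00000000
[4] 00000000
00000000
00000000
00011000
0001v000
00000000
00000000
00000000
00000000
[5] 00000000
00000000
00000000
00011000
00010>00
00000000
00000000
00000000
00000000
[6] 00000000
00000000
00000000
00011000
00010100
00000v00
00000000
00000000
00000000
[7] 00000000
00000000
00000000
00011000
00010100
0000<100
00000000
00000000
00000000
[8] 00000000
00000000
00000000
00011000
0001^100
00001100
00000000
00000000
00000000
[9] 00000000
00000000
00000000
00011000
00011>00
00001100
00000000
00000000
00000000
[10] 00000000
00000000
00000000
00011^00
00011000
00001100
00000000
00000000
00000000
[11] 00000000
00000000
00000000
000111>0
00011000
00001100
00000000
00000000
00000000
[12] 00000000
00000000
00000000
00011110
000110v0
00001100
00000000
00000000
00000000
[13] 00000000
00000000
00000000
00011110
00011<10
00001100
00000000
00000000
00000000
[14] 00000000
00000000
00000000
00011^10
00011110
00001100
00000000
00000000
00000000

3,5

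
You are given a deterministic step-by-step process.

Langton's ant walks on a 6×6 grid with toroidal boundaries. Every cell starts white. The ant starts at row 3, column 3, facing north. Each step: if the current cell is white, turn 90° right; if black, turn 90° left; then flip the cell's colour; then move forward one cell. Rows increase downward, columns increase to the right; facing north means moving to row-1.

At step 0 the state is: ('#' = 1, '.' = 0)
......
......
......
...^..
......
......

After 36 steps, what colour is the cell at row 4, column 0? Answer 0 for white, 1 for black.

1

0) ......
......
......
...^..
......
......
1) ......
......
......
...#>.
......
......
2) ......
......
......
...##.
....v.
......
3) ......
......
......
...##.
...<#.
......
4) ......
......
......
...^#.
...##.
......
5) ......
......
......
..<.#.
...##.
......
6) ......
......
..^...
..#.#.
...##.
......
7) ......
......
..#>..
..#.#.
...##.
......
8) ......
......
..##..
..#v#.
...##.
......
9) ......
......
..##..
..<##.
...##.
......
10) ......
......
..##..
...##.
..v##.
......
11) ......
......
..##..
...##.
.<###.
......
12) ......
......
..##..
.^.##.
.####.
......
13) ......
......
..##..
.#>##.
.####.
......
14) ......
......
..##..
.####.
.#v##.
......
15) ......
......
..##..
.####.
.#.>#.
......
16) ......
......
..##..
.##^#.
.#..#.
......
17) ......
......
..##..
.#<.#.
.#..#.
......
18) ......
......
..##..
.#..#.
.#v.#.
......
19) ......
......
..##..
.#..#.
.<#.#.
......
20) ......
......
..##..
.#..#.
..#.#.
.v....
21) ......
......
..##..
.#..#.
..#.#.
<#....
22) ......
......
..##..
.#..#.
^.#.#.
##....
23) ......
......
..##..
.#..#.
#>#.#.
##....
24) ......
......
..##..
.#..#.
###.#.
#v....
25) ......
......
..##..
.#..#.
###.#.
#.>...
26) ..v...
......
..##..
.#..#.
###.#.
#.#...
27) .<#...
......
..##..
.#..#.
###.#.
#.#...
28) .##...
......
..##..
.#..#.
###.#.
#^#...
29) .##...
......
..##..
.#..#.
###.#.
##>...
30) .##...
......
..##..
.#..#.
##^.#.
##....
31) .##...
......
..##..
.#..#.
#<..#.
##....
32) .##...
......
..##..
.#..#.
#...#.
#v....
33) .##...
......
..##..
.#..#.
#...#.
#.>...
34) .#v...
......
..##..
.#..#.
#...#.
#.#...
35) .#.>..
......
..##..
.#..#.
#...#.
#.#...
36) .#.#..
...v..
..##..
.#..#.
#...#.
#.#...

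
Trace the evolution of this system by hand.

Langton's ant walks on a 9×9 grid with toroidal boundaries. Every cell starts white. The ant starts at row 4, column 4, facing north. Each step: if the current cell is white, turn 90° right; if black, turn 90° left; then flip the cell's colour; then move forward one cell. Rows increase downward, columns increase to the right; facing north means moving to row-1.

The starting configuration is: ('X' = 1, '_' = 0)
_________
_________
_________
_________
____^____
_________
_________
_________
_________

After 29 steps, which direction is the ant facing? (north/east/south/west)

east

t=0: _________
_________
_________
_________
____^____
_________
_________
_________
_________
t=1: _________
_________
_________
_________
____X>___
_________
_________
_________
_________
t=2: _________
_________
_________
_________
____XX___
_____v___
_________
_________
_________
t=3: _________
_________
_________
_________
____XX___
____<X___
_________
_________
_________
t=4: _________
_________
_________
_________
____^X___
____XX___
_________
_________
_________
t=5: _________
_________
_________
_________
___<_X___
____XX___
_________
_________
_________
t=6: _________
_________
_________
___^_____
___X_X___
____XX___
_________
_________
_________
t=7: _________
_________
_________
___X>____
___X_X___
____XX___
_________
_________
_________
t=8: _________
_________
_________
___XX____
___XvX___
____XX___
_________
_________
_________
t=9: _________
_________
_________
___XX____
___<XX___
____XX___
_________
_________
_________
t=10: _________
_________
_________
___XX____
____XX___
___vXX___
_________
_________
_________
t=11: _________
_________
_________
___XX____
____XX___
__<XXX___
_________
_________
_________
t=12: _________
_________
_________
___XX____
__^_XX___
__XXXX___
_________
_________
_________
t=13: _________
_________
_________
___XX____
__X>XX___
__XXXX___
_________
_________
_________
t=14: _________
_________
_________
___XX____
__XXXX___
__XvXX___
_________
_________
_________
t=15: _________
_________
_________
___XX____
__XXXX___
__X_>X___
_________
_________
_________
t=16: _________
_________
_________
___XX____
__XX^X___
__X__X___
_________
_________
_________
t=17: _________
_________
_________
___XX____
__X<_X___
__X__X___
_________
_________
_________
t=18: _________
_________
_________
___XX____
__X__X___
__Xv_X___
_________
_________
_________
t=19: _________
_________
_________
___XX____
__X__X___
__<X_X___
_________
_________
_________
t=20: _________
_________
_________
___XX____
__X__X___
___X_X___
__v______
_________
_________
t=21: _________
_________
_________
___XX____
__X__X___
___X_X___
_<X______
_________
_________
t=22: _________
_________
_________
___XX____
__X__X___
_^_X_X___
_XX______
_________
_________
t=23: _________
_________
_________
___XX____
__X__X___
_X>X_X___
_XX______
_________
_________
t=24: _________
_________
_________
___XX____
__X__X___
_XXX_X___
_Xv______
_________
_________
t=25: _________
_________
_________
___XX____
__X__X___
_XXX_X___
_X_>_____
_________
_________
t=26: _________
_________
_________
___XX____
__X__X___
_XXX_X___
_X_X_____
___v_____
_________
t=27: _________
_________
_________
___XX____
__X__X___
_XXX_X___
_X_X_____
__<X_____
_________
t=28: _________
_________
_________
___XX____
__X__X___
_XXX_X___
_X^X_____
__XX_____
_________
t=29: _________
_________
_________
___XX____
__X__X___
_XXX_X___
_XX>_____
__XX_____
_________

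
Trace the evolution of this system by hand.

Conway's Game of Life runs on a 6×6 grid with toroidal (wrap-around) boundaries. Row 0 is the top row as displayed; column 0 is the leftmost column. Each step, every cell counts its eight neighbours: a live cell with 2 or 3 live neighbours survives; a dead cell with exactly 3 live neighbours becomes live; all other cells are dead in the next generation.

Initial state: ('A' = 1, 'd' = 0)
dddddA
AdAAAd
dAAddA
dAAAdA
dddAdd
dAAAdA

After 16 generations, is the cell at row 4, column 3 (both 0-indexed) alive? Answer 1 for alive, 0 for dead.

step 0: dddddA
AdAAAd
dAAddA
dAAAdA
dddAdd
dAAAdA
step 1: dddddA
AdAAAd
dddddA
dAdAdd
dddddd
AdAAdd
step 2: AddddA
AddAAd
AAdddA
dddddd
dAdAdd
dddddd
step 3: AdddAA
ddddAd
AAddAA
dAAddd
dddddd
Addddd
step 4: AdddAd
dAdAdd
AAAAAA
dAAddA
dAdddd
Addddd
step 5: AAdddA
dddddd
dddddA
dddddA
dAAddd
AAdddA
step 6: dAdddA
dddddA
dddddd
Addddd
dAAddA
dddddA
step 7: ddddAA
Addddd
dddddd
AAdddd
dAdddA
dAAdAA
step 8: dAdAAd
dddddA
AAdddd
AAdddd
ddddAA
dAAAdd
step 9: AAdAAd
dAAdAA
dAdddA
dAdddd
dddAAA
AAdddA
step 10: dddAdd
dddddd
dAddAA
ddAddA
dAAdAA
dAdddd
step 11: dddddd
ddddAd
AdddAA
ddAddd
dAAAAA
AAdAAd
step 12: dddAAA
ddddAd
dddAAA
ddAddd
dddddA
AAdddd
step 13: AddAAA
dddddd
dddAAA
dddAdA
AAdddd
Addddd
step 14: AdddAA
Addddd
dddAdA
ddAAdA
AAdddA
ddddAd
step 15: AdddAd
Addddd
AdAAdA
dAAAdA
AAAAdA
dAddAd
step 16: AAdddd
AddAAd
dddAdA
dddddd
dddddA
ddddAd

0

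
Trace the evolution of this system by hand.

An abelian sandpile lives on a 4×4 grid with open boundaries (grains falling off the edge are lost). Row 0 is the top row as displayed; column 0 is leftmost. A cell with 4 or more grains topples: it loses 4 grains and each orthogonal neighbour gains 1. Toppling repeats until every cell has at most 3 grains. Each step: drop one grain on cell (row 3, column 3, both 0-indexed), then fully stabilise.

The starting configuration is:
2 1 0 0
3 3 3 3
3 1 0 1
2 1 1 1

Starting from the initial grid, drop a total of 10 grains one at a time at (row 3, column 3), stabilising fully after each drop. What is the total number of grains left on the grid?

gen 0: 2 1 0 0
3 3 3 3
3 1 0 1
2 1 1 1
gen 1: 2 1 0 0
3 3 3 3
3 1 0 1
2 1 1 2
gen 2: 2 1 0 0
3 3 3 3
3 1 0 1
2 1 1 3
gen 3: 2 1 0 0
3 3 3 3
3 1 0 2
2 1 2 0
gen 4: 2 1 0 0
3 3 3 3
3 1 0 2
2 1 2 1
gen 5: 2 1 0 0
3 3 3 3
3 1 0 2
2 1 2 2
gen 6: 2 1 0 0
3 3 3 3
3 1 0 2
2 1 2 3
gen 7: 2 1 0 0
3 3 3 3
3 1 0 3
2 1 3 0
gen 8: 2 1 0 0
3 3 3 3
3 1 0 3
2 1 3 1
gen 9: 2 1 0 0
3 3 3 3
3 1 0 3
2 1 3 2
gen 10: 2 1 0 0
3 3 3 3
3 1 0 3
2 1 3 3

31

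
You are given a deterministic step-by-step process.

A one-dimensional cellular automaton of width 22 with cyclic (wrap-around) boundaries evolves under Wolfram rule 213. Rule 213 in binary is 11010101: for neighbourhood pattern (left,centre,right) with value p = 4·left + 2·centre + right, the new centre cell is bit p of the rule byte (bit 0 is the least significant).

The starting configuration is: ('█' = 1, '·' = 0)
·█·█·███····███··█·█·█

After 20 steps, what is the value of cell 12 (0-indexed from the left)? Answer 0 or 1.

step 0: ·█·█·███····███··█·█·█
step 1: ·█·█··█████··███·█·█·█
step 2: ·█·██··█████··██·█·█·█
step 3: ·█··██··█████··█·█·█·█
step 4: ·██··██··█████·█·█·█·█
step 5: ··██··██··████·█·█·█·█
step 6: █··██··██··███·█·█·█·█
step 7: ██··██··██··██·█·█·█··
step 8: ·██··██··██··█·█·█·██·
step 9: ··██··██··██·█·█·█··██
step 10: █··██··██··█·█·█·██··█
step 11: ██··██··██·█·█·█··██··
step 12: ·██··██··█·█·█·██··██·
step 13: ··██··██·█·█·█··██··██
step 14: █··██··█·█·█·██··██··█
step 15: ██··██·█·█·█··██··██··
step 16: ·██··█·█·█·██··██··██·
step 17: ··██·█·█·█··██··██··██
step 18: █··█·█·█·██··██··██··█
step 19: ██·█·█·█··██··██··██··
step 20: ·█·█·█·██··██··██··██·

1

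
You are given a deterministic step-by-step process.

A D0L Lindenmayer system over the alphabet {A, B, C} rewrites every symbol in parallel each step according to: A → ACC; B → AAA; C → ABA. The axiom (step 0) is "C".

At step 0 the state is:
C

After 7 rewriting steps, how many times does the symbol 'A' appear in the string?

1163

step 0: C
step 1: ABA
step 2: ACCAAAACC
step 3: ACCABAABAACCACCACCACCABAABA
step 4: ACCABAABAACCAAAACCACCAAAACCACCABAABAACCABAABAACCABAABAACCABAABAACCAAAACCACCAAAACC
step 5: ACCABAABAACCAAAACCACCAAAACCACCABAABAACCACCACCACCABAABAACCA…AACCACCABAABAACCACCACCACCABAABAACCABAABAACCACCACCACCABAABA  (len 243)
step 6: ACCABAABAACCAAAACCACCAAAACCACCABAABAACCACCACCACCABAABAACCA…AACCACCABAABAACCABAABAACCABAABAACCABAABAACCAAAACCACCAAAACC  (len 729)
step 7: ACCABAABAACCAAAACCACCAAAACCACCABAABAACCACCACCACCABAABAACCA…AACCACCABAABAACCACCACCACCABAABAACCABAABAACCACCACCACCABAABA  (len 2187)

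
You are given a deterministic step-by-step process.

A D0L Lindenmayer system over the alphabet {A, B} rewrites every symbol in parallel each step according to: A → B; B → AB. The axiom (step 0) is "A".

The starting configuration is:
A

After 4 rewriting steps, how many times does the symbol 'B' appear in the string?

step 0: A
step 1: B
step 2: AB
step 3: BAB
step 4: ABBAB

3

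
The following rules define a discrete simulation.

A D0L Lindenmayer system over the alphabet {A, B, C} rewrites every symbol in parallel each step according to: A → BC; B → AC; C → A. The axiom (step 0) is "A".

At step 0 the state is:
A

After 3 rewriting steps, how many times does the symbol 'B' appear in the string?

step 0: A
step 1: BC
step 2: ACA
step 3: BCABC

2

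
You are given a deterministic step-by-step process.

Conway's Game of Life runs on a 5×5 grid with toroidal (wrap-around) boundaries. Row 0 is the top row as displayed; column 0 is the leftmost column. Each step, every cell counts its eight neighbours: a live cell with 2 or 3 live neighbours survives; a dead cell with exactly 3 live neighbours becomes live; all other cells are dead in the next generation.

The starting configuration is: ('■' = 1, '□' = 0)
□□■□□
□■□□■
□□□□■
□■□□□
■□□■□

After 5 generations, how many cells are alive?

5

gen 0: □□■□□
□■□□■
□□□□■
□■□□□
■□□■□
gen 1: ■■■■■
■□□■□
□□□□□
■□□□■
□■■□□
gen 2: □□□□□
■□□■□
■□□□□
■■□□□
□□□□□
gen 3: □□□□□
□□□□■
■□□□□
■■□□□
□□□□□
gen 4: □□□□□
□□□□□
■■□□■
■■□□□
□□□□□
gen 5: □□□□□
■□□□□
□■□□■
□■□□■
□□□□□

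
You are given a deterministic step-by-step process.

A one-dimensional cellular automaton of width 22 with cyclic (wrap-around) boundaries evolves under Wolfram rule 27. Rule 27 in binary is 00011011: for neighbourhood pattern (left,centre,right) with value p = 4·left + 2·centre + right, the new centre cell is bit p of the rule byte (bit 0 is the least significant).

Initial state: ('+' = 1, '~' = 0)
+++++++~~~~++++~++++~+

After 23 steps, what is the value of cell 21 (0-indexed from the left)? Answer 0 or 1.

gen 0: +++++++~~~~++++~++++~+
gen 1: ~~~~~~~+++++~~~~+~~~~+
gen 2: ++++++++~~~~++++~++++~
gen 3: +~~~~~~~+++++~~~~+~~~~
gen 4: ~++++++++~~~~++++~++++
gen 5: ~+~~~~~~~+++++~~~~+~~~
gen 6: +~++++++++~~~~++++~+++
gen 7: ~~+~~~~~~~+++++~~~~+~~
gen 8: ++~++++++++~~~~++++~++
gen 9: ~~~+~~~~~~~+++++~~~~+~
gen 10: +++~++++++++~~~~++++~+
gen 11: ~~~~+~~~~~~~+++++~~~~+
gen 12: ++++~++++++++~~~~++++~
gen 13: +~~~~+~~~~~~~+++++~~~~
gen 14: ~++++~++++++++~~~~++++
gen 15: ~+~~~~+~~~~~~~+++++~~~
gen 16: +~++++~++++++++~~~~+++
gen 17: ~~+~~~~+~~~~~~~+++++~~
gen 18: ++~++++~++++++++~~~~++
gen 19: ~~~+~~~~+~~~~~~~+++++~
gen 20: +++~++++~++++++++~~~~+
gen 21: ~~~~+~~~~+~~~~~~~+++++
gen 22: ++++~++++~++++++++~~~~
gen 23: +~~~~+~~~~+~~~~~~~++++

1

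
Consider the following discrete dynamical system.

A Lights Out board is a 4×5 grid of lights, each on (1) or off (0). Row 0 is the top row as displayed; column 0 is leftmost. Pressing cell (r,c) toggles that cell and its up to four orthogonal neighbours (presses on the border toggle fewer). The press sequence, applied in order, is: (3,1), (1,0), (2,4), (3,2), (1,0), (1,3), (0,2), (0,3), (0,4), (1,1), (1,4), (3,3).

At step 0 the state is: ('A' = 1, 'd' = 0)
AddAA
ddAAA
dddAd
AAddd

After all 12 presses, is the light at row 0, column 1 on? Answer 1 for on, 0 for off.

step 0: AddAA
ddAAA
dddAd
AAddd
step 1: AddAA
ddAAA
dAdAd
ddAdd
step 2: dddAA
AAAAA
AAdAd
ddAdd
step 3: dddAA
AAAAd
AAddA
ddAdA
step 4: dddAA
AAAAd
AAAdA
dAdAA
step 5: AddAA
ddAAd
dAAdA
dAdAA
step 6: AdddA
ddddA
dAAAA
dAdAA
step 7: AAAAA
ddAdA
dAAAA
dAdAA
step 8: AAddd
ddAAA
dAAAA
dAdAA
step 9: AAdAA
ddAAd
dAAAA
dAdAA
step 10: AddAA
AAdAd
ddAAA
dAdAA
step 11: AddAd
AAddA
ddAAd
dAdAA
step 12: AddAd
AAddA
ddAdd
dAAdd

0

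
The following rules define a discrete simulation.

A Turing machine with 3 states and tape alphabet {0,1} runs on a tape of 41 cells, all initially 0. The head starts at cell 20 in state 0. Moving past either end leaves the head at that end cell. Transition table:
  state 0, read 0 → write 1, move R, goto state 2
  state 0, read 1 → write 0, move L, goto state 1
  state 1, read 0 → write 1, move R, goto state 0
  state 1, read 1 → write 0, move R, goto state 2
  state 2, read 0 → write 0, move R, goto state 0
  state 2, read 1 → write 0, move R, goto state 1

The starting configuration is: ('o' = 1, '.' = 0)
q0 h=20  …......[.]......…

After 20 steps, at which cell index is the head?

40

gen 0: q0 h=20  …......[.]......…
gen 1: q2 h=21  ….....o[.]......…
gen 2: q0 h=22  …....o.[.]......…
gen 3: q2 h=23  …...o.o[.]......…
gen 4: q0 h=24  …..o.o.[.]......…
gen 5: q2 h=25  ….o.o.o[.]......…
gen 6: q0 h=26  …o.o.o.[.]......…
gen 7: q2 h=27  ….o.o.o[.]......…
gen 8: q0 h=28  …o.o.o.[.]......…
gen 9: q2 h=29  ….o.o.o[.]......…
gen 10: q0 h=30  …o.o.o.[.]......…
gen 11: q2 h=31  ….o.o.o[.]......…
gen 12: q0 h=32  …o.o.o.[.]......…
gen 13: q2 h=33  ….o.o.o[.]......…
gen 14: q0 h=34  …o.o.o.[.]......|
gen 15: q2 h=35  ….o.o.o[.].....|
gen 16: q0 h=36  …o.o.o.[.]....|
gen 17: q2 h=37  ….o.o.o[.]...|
gen 18: q0 h=38  …o.o.o.[.]..|
gen 19: q2 h=39  ….o.o.o[.].|
gen 20: q0 h=40  …o.o.o.[.]|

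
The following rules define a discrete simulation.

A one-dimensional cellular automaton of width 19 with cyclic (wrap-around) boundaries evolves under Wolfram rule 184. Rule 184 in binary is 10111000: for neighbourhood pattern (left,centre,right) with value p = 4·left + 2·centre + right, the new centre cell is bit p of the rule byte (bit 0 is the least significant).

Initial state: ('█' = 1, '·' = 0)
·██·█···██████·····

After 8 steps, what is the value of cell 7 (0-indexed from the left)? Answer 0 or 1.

t=0: ·██·█···██████·····
t=1: ·█·█·█··█████·█····
t=2: ··█·█·█·████·█·█···
t=3: ···█·█·████·█·█·█··
t=4: ····█·████·█·█·█·█·
t=5: ·····████·█·█·█·█·█
t=6: █····███·█·█·█·█·█·
t=7: ·█···██·█·█·█·█·█·█
t=8: █·█··█·█·█·█·█·█·█·

1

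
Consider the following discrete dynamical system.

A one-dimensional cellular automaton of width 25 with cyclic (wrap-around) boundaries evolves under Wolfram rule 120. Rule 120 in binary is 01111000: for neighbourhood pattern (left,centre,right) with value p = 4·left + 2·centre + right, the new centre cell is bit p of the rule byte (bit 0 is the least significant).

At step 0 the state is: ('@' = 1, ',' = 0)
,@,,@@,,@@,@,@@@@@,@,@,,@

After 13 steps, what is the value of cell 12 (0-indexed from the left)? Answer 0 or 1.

1

gen 0: ,@,,@@,,@@,@,@@@@@,@,@,,@
gen 1: @,@,@@@,@@@,@@,,,@@,@,@,,
gen 2: ,@,@@,@@@,@@@@@,,@@@,@,@,
gen 3: ,,@@@@@,@@@,,,@@,@,@@,@,@
gen 4: @,@,,,@@@,@@,,@@@,@@@@,@,
gen 5: ,@,@,,@,@@@@@,@,@@@,,@@,@
gen 6: @,@,@,,@@,,,@@,@@,@@,@@@,
gen 7: ,@,@,@,@@@,,@@@@@@@@@@,@@
gen 8: @,@,@,@@,@@,@,,,,,,,,@@@@
gen 9: @@,@,@@@@@@@,@,,,,,,,@,,,
gen 10: @@@,@@,,,,,@@,@,,,,,,,@,,
gen 11: @,@@@@@,,,,@@@,@,,,,,,,@,
gen 12: ,@@,,,@@,,,@,@@,@,,,,,,,@
gen 13: @@@@,,@@@,,,@@@@,@,,,,,,,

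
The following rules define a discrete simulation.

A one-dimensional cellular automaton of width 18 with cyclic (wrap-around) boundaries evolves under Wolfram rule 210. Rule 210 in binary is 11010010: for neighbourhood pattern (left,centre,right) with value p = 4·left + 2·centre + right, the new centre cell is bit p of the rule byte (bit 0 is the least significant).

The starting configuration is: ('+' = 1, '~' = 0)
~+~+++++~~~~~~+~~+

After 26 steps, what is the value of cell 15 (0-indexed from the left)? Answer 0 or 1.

gen 0: ~+~+++++~~~~~~+~~+
gen 1: ~~~~+++++~~~~+~++~
gen 2: ~~~+~+++++~~+~~~++
gen 3: +~+~~~++++++~+~+~+
gen 4: +~~+~+~+++++~~~~~~
gen 5: ~++~~~~~+++++~~~~+
gen 6: ~~++~~~+~+++++~~+~
gen 7: ~+~++~+~~~++++++~+
gen 8: ~~~~+~~+~+~+++++~~
gen 9: ~~~+~++~~~~~+++++~
gen 10: ~~+~~~++~~~+~+++++
gen 11: ++~+~+~++~+~~~++++
gen 12: ++~~~~~~+~~+~+~+++
gen 13: +++~~~~+~++~~~~~++
gen 14: ++++~~+~~~++~~~+~+
gen 15: ++++++~+~+~++~+~~~
gen 16: ~+++++~~~~~~+~~+~+
gen 17: ~~+++++~~~~+~++~~~
gen 18: ~+~+++++~~+~~~++~~
gen 19: +~~~++++++~+~+~++~
gen 20: ~+~+~+++++~~~~~~+~
gen 21: +~~~~~+++++~~~~+~+
gen 22: ++~~~+~+++++~~+~~~
gen 23: ~++~+~~~++++++~+~+
gen 24: ~~+~~+~+~+++++~~~~
gen 25: ~+~++~~~~~+++++~~~
gen 26: +~~~++~~~+~+++++~~

1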